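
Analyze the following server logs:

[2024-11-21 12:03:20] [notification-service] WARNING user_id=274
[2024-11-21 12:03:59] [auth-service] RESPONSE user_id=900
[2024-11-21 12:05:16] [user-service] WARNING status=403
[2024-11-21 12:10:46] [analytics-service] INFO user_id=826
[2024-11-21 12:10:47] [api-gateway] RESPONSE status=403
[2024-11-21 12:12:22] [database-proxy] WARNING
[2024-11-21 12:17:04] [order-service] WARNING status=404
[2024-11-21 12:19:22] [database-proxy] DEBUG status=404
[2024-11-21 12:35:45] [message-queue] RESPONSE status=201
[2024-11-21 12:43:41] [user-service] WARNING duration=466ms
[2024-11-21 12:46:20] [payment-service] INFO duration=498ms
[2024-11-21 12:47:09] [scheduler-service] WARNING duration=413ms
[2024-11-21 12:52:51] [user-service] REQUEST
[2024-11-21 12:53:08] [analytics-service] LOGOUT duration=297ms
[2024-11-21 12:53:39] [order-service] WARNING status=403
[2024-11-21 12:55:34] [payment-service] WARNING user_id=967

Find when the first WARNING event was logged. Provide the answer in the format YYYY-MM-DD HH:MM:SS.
2024-11-21 12:03:20

To find the first event:

1. Filter for all WARNING events
2. Sort by timestamp
3. Select the first one
4. Timestamp: 2024-11-21 12:03:20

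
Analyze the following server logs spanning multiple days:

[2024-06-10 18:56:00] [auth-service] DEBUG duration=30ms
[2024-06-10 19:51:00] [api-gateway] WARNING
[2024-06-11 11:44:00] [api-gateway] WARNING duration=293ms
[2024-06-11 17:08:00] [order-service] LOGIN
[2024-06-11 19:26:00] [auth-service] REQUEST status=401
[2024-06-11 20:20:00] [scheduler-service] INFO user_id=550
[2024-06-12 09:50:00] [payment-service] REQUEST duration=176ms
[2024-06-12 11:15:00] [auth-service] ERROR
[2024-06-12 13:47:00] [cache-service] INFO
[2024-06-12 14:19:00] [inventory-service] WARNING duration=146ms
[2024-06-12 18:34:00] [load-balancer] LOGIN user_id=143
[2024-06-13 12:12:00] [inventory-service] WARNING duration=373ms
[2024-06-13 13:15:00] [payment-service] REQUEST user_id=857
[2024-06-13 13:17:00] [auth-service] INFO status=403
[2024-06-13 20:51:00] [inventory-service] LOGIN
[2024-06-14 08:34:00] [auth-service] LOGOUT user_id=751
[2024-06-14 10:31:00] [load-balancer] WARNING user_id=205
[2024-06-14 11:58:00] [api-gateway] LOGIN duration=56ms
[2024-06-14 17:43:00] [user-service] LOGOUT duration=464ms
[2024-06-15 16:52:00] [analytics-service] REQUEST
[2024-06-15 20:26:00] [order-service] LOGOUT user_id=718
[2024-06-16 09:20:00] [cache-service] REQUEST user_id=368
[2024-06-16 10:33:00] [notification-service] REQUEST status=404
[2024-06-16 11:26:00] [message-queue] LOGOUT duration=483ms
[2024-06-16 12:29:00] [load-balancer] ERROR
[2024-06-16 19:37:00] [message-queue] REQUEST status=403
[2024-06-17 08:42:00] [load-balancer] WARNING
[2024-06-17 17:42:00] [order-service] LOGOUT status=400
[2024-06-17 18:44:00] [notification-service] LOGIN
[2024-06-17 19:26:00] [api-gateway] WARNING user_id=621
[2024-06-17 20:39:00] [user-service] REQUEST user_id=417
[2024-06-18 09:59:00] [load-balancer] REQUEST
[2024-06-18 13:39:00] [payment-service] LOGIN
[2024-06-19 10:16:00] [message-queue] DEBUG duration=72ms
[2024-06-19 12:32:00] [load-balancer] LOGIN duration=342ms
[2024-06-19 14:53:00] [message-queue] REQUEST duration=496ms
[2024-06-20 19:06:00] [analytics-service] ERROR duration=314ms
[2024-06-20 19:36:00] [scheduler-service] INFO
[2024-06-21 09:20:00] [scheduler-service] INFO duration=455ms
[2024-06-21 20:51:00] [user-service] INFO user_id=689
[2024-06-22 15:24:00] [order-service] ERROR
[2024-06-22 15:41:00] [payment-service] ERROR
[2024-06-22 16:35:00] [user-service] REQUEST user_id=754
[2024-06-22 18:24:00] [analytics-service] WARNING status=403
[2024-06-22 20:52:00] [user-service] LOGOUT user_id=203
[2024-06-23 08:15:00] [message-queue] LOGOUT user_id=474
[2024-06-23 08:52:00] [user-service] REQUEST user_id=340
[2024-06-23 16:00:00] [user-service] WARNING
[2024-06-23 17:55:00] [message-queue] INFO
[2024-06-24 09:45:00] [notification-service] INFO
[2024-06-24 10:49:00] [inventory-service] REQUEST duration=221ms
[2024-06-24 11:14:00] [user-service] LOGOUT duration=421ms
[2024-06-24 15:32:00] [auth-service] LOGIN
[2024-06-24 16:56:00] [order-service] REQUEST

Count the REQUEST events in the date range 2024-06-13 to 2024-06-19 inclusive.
8

To filter by date range:

1. Date range: 2024-06-13 through 2024-06-19, both dates inclusive
2. Filter for REQUEST events whose date falls in this range
3. Count matching events: 8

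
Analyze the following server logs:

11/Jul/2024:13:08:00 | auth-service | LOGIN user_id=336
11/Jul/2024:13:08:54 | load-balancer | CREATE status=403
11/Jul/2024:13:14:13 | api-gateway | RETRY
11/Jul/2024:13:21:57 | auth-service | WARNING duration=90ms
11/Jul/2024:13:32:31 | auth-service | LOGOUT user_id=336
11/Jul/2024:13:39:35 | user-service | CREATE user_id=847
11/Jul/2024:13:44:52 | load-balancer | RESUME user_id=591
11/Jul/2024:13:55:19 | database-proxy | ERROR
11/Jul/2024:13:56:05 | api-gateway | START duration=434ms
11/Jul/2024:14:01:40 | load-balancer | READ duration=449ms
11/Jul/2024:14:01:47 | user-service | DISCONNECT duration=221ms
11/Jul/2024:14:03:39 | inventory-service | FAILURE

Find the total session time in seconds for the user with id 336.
1471

To calculate session duration:

1. Find LOGIN event for user_id=336: 11/Jul/2024:13:08:00
2. Find LOGOUT event for user_id=336: 11/Jul/2024:13:32:31
3. Session duration: 11/Jul/2024:13:32:31 - 11/Jul/2024:13:08:00 = 1471 seconds (24 minutes)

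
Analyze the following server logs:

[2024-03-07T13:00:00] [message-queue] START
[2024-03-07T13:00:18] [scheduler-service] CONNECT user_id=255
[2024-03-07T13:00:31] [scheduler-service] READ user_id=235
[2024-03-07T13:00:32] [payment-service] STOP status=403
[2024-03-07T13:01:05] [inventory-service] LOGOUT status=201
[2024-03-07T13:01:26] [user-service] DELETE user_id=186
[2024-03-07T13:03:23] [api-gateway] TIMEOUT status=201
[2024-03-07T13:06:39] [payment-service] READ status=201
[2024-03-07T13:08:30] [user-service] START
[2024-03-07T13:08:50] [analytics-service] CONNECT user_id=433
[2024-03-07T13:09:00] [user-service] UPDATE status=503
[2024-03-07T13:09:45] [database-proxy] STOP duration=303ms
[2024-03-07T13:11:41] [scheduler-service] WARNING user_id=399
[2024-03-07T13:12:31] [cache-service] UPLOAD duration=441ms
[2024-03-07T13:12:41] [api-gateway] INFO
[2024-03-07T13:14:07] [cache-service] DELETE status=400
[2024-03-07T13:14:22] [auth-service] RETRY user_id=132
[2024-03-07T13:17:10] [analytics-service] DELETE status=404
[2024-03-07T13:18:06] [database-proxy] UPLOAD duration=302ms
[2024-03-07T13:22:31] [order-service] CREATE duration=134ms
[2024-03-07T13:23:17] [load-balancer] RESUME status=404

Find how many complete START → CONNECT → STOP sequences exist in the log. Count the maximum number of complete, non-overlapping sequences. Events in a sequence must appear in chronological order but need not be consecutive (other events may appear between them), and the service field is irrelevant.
2

To count sequences:

1. Look for pattern: START → CONNECT → STOP
2. Greedily scan the log in chronological order, matching each sequence element in turn (ignoring service)
3. Each time the full pattern completes, increment the count and restart matching from the next event
4. Complete non-overlapping sequences found: 2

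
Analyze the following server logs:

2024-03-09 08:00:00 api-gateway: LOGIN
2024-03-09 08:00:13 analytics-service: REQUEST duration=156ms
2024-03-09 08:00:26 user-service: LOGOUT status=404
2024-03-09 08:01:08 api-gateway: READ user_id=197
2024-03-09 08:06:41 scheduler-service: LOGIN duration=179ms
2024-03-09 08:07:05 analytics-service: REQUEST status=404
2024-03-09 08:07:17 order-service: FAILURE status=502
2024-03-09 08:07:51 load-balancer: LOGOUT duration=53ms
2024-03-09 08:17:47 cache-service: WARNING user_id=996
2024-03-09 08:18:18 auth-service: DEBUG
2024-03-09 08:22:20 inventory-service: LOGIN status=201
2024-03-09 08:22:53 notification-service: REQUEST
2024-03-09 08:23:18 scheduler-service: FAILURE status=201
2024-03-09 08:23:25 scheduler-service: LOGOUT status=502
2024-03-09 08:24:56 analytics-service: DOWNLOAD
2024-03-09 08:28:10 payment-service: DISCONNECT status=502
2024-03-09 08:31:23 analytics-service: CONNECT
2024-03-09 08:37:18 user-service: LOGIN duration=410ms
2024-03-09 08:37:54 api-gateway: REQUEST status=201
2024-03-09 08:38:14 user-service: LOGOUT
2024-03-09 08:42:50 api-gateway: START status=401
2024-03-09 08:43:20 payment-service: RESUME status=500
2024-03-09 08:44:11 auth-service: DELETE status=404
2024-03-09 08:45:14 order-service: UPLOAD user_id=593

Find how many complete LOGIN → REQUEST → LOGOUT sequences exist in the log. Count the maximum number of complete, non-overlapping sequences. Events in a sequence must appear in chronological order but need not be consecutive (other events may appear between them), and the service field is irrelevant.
4

To count sequences:

1. Look for pattern: LOGIN → REQUEST → LOGOUT
2. Greedily scan the log in chronological order, matching each sequence element in turn (ignoring service)
3. Each time the full pattern completes, increment the count and restart matching from the next event
4. Complete non-overlapping sequences found: 4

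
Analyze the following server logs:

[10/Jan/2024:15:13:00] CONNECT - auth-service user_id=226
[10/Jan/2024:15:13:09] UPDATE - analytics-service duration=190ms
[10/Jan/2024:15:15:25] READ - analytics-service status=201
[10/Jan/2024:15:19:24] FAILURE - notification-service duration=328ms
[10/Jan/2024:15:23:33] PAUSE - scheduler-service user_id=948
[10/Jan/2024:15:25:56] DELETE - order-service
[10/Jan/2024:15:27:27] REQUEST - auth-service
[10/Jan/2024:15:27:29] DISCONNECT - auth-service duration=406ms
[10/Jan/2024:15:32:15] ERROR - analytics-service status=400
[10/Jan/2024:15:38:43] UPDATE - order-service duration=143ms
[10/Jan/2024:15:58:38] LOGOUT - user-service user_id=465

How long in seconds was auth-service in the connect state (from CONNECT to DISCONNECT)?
869

To calculate state duration:

1. Find CONNECT event for auth-service: 10/Jan/2024:15:13:00
2. Find DISCONNECT event for auth-service: 10/Jan/2024:15:27:29
3. Calculate duration: 10/Jan/2024:15:27:29 - 10/Jan/2024:15:13:00 = 869 seconds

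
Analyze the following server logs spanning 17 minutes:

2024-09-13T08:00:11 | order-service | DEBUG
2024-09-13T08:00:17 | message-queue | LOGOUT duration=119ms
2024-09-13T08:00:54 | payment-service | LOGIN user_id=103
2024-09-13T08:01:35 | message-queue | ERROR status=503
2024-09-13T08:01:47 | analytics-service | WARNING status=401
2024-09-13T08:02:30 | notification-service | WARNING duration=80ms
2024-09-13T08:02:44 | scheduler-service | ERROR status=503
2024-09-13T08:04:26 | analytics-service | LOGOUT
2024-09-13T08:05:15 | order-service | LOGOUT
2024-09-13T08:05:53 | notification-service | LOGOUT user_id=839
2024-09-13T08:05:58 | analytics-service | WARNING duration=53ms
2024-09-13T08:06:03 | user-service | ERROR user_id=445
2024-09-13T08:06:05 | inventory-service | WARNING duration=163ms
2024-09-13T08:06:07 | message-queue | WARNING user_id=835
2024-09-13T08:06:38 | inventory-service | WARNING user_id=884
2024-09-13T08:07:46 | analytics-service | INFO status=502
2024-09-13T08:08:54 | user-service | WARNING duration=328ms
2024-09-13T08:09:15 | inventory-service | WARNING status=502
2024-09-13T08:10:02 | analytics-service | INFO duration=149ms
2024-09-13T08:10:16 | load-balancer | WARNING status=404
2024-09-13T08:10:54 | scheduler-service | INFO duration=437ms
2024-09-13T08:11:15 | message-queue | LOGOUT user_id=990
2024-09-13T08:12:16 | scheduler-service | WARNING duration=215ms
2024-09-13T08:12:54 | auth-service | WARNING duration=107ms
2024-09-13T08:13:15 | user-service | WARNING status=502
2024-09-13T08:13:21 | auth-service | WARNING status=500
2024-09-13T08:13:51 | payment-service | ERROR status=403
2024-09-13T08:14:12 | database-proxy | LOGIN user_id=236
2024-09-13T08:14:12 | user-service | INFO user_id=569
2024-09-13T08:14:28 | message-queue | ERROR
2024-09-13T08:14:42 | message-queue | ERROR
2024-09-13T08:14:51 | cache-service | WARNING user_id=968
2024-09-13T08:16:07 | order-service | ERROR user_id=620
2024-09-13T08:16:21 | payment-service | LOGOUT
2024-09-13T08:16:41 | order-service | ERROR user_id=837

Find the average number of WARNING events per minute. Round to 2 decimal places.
0.82

To calculate the rate:

1. Count total WARNING events: 14
2. Total time period: 17 minutes
3. Rate = 14 / 17 = 0.82 events per minute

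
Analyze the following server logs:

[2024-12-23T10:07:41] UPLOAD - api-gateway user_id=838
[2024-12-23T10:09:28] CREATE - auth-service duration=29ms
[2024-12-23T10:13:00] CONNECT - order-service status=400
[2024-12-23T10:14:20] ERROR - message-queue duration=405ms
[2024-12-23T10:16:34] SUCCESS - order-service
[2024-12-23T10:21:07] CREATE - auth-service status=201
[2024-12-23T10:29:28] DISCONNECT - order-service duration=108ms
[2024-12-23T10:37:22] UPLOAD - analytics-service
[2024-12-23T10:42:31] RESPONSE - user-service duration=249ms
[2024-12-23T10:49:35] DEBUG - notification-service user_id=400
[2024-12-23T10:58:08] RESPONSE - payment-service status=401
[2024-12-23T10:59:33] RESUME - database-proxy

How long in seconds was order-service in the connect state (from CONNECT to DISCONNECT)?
988

To calculate state duration:

1. Find CONNECT event for order-service: 2024-12-23T10:13:00
2. Find DISCONNECT event for order-service: 2024-12-23T10:29:28
3. Calculate duration: 2024-12-23T10:29:28 - 2024-12-23T10:13:00 = 988 seconds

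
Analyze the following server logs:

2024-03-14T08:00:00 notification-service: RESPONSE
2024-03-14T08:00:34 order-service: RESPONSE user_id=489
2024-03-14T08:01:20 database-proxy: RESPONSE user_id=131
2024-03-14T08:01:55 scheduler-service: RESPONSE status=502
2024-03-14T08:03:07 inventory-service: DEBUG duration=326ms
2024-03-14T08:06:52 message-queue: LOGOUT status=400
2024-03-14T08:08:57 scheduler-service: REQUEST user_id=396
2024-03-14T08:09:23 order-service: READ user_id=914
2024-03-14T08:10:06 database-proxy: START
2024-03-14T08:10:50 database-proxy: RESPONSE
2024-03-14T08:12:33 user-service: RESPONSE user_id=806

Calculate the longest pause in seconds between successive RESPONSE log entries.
535

To find the longest gap:

1. Extract all RESPONSE events in chronological order
2. Calculate time differences between consecutive events
3. Find the maximum difference
4. Longest gap: 535 seconds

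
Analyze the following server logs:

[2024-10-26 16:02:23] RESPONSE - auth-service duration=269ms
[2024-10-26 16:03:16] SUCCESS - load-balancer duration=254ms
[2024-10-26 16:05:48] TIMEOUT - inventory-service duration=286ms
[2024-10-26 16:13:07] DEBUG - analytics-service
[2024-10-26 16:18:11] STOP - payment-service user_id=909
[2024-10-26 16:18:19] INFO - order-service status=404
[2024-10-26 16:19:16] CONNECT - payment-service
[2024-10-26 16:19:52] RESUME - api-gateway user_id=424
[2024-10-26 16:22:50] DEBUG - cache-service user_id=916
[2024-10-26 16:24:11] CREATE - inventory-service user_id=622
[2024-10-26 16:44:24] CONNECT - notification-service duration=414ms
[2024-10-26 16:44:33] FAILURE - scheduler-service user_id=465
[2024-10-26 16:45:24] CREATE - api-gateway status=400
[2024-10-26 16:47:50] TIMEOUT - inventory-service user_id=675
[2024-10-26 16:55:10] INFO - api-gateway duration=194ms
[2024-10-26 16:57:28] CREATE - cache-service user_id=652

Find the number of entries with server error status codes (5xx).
0

To find matching entries:

1. Pattern to match: server error status codes (5xx)
2. Scan each log entry for the pattern
3. Count matches: 0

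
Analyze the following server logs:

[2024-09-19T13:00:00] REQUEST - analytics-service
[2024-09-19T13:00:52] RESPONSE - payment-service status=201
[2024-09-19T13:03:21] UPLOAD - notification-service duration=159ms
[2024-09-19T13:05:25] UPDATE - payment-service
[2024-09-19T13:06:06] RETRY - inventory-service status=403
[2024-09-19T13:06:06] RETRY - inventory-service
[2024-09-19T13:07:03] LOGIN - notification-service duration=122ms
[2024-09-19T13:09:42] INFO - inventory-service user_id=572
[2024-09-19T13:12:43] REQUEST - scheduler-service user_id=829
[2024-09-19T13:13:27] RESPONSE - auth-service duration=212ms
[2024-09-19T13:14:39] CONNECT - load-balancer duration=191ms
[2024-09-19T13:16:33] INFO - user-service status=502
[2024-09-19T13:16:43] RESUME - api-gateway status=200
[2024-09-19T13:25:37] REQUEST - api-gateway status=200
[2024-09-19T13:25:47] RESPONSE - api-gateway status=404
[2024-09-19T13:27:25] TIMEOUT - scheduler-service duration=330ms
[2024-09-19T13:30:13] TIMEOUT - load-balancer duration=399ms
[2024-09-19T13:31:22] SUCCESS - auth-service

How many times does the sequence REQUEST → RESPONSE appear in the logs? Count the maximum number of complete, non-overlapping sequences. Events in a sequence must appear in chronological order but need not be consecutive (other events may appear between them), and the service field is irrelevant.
3

To count sequences:

1. Look for pattern: REQUEST → RESPONSE
2. Greedily scan the log in chronological order, matching each sequence element in turn (ignoring service)
3. Each time the full pattern completes, increment the count and restart matching from the next event
4. Complete non-overlapping sequences found: 3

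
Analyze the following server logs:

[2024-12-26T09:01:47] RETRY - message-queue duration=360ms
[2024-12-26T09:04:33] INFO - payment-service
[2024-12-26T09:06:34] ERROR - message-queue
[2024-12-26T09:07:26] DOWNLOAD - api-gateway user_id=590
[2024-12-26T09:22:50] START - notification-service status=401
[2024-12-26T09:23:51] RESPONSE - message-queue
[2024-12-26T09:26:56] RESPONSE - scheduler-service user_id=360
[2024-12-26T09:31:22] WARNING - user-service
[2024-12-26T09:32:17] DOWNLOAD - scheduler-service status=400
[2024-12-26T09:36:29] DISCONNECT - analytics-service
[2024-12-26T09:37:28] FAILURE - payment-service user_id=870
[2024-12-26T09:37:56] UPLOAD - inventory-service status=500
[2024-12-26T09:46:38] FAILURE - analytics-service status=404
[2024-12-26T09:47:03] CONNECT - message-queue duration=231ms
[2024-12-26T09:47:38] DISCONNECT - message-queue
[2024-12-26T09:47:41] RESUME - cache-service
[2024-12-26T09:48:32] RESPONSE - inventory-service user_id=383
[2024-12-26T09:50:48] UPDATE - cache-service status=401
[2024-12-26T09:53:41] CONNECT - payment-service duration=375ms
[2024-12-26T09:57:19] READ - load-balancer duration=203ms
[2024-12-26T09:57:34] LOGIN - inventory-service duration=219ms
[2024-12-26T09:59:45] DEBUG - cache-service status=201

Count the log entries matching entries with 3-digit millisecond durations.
5

To find matching entries:

1. Pattern to match: entries with 3-digit millisecond durations
2. Scan each log entry for the pattern
3. Count matches: 5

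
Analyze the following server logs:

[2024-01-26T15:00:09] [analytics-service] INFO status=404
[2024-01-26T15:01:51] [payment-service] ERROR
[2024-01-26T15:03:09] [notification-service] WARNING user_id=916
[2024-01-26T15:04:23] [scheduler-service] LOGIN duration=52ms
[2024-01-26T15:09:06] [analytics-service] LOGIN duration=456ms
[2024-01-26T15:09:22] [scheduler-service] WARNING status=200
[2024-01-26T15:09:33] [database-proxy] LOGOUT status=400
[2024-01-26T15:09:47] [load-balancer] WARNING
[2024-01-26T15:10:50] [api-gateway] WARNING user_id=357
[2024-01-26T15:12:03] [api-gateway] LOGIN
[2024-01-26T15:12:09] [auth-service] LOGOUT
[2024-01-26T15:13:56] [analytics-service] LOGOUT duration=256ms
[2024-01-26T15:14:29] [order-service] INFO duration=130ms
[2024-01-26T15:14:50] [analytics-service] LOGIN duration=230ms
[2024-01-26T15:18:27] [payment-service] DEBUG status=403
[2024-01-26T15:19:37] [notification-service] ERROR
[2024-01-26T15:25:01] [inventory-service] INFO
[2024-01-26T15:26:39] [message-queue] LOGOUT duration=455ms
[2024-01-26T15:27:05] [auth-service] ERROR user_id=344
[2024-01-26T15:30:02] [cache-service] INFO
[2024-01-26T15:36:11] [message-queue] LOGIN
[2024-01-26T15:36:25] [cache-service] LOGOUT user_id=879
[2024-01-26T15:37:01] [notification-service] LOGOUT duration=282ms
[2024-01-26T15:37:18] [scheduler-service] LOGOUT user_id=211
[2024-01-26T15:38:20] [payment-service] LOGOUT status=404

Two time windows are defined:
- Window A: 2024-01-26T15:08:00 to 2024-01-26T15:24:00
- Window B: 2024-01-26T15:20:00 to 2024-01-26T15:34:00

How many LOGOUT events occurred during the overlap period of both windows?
0

To find overlap events:

1. Window A: 2024-01-26T15:08:00 to 2024-01-26T15:24:00
2. Window B: 2024-01-26T15:20:00 to 2024-01-26T15:34:00
3. Overlap period: 2024-01-26T15:20:00 to 2024-01-26T15:24:00
4. Count LOGOUT events in overlap: 0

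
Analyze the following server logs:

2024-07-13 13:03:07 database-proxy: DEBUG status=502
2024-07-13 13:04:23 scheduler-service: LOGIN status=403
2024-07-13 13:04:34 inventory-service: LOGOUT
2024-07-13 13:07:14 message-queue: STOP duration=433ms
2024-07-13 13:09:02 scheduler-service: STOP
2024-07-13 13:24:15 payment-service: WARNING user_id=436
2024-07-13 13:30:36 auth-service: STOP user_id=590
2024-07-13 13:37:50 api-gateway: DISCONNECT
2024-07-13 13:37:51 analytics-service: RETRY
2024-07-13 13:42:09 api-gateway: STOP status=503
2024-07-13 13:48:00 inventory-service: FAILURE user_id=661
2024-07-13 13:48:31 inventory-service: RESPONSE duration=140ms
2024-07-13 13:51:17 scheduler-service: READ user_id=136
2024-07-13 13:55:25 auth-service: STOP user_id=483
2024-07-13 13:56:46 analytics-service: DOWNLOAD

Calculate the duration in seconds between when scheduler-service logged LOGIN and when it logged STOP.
279

To find the time between events:

1. Locate the first LOGIN event for scheduler-service: 2024-07-13 13:04:23
2. Locate the first STOP event for scheduler-service: 2024-07-13 13:09:02
3. Calculate the difference: 2024-07-13 13:09:02 - 2024-07-13 13:04:23 = 279 seconds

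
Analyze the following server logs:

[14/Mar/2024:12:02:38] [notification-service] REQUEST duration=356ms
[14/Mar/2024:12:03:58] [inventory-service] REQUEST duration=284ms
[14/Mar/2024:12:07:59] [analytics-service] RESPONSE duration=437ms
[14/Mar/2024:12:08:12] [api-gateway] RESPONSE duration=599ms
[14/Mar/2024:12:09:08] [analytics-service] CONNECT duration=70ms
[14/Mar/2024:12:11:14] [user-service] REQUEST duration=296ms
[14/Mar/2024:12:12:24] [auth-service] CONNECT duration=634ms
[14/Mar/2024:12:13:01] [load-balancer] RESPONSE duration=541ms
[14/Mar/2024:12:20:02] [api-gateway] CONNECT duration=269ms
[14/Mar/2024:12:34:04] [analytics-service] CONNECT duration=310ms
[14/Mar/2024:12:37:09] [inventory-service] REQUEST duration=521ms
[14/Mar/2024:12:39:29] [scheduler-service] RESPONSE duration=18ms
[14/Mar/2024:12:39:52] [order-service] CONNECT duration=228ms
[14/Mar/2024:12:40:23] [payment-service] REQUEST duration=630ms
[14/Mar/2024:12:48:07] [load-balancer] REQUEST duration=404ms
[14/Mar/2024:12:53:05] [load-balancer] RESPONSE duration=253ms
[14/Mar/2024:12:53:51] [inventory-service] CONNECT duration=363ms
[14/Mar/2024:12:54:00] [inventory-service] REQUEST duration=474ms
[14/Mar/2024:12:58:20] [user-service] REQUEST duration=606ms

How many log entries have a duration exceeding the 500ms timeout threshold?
6

To count timeouts:

1. Threshold: 500ms
2. Extract duration from each log entry
3. Count entries where duration > 500
4. Timeout count: 6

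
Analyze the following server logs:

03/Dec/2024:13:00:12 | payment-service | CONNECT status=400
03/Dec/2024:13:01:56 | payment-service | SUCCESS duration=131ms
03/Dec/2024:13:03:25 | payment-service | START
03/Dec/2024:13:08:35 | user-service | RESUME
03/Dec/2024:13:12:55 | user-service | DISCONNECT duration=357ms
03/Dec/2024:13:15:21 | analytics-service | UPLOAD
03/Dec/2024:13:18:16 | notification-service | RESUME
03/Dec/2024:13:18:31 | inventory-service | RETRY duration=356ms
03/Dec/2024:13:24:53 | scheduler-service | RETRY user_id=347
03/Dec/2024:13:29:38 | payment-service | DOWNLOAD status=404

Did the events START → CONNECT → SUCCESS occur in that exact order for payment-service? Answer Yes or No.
No

To verify sequence order:

1. Find all events in sequence START → CONNECT → SUCCESS for payment-service
2. Extract their timestamps
3. Check if timestamps are in ascending order
4. Result: No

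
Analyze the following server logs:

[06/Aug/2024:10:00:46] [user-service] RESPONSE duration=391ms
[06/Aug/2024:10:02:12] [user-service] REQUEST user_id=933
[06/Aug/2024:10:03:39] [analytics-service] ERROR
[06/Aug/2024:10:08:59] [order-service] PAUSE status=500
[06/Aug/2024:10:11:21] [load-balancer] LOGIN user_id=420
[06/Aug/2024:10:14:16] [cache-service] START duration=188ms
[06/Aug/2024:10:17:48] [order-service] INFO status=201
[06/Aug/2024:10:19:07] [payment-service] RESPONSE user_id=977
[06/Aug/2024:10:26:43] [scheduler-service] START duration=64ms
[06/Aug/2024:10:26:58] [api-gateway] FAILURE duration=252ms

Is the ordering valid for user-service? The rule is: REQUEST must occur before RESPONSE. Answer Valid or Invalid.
Invalid

To validate ordering:

1. Required order: REQUEST → RESPONSE
2. Rule: REQUEST must occur before RESPONSE
3. Check actual order of events for user-service
4. Result: Invalid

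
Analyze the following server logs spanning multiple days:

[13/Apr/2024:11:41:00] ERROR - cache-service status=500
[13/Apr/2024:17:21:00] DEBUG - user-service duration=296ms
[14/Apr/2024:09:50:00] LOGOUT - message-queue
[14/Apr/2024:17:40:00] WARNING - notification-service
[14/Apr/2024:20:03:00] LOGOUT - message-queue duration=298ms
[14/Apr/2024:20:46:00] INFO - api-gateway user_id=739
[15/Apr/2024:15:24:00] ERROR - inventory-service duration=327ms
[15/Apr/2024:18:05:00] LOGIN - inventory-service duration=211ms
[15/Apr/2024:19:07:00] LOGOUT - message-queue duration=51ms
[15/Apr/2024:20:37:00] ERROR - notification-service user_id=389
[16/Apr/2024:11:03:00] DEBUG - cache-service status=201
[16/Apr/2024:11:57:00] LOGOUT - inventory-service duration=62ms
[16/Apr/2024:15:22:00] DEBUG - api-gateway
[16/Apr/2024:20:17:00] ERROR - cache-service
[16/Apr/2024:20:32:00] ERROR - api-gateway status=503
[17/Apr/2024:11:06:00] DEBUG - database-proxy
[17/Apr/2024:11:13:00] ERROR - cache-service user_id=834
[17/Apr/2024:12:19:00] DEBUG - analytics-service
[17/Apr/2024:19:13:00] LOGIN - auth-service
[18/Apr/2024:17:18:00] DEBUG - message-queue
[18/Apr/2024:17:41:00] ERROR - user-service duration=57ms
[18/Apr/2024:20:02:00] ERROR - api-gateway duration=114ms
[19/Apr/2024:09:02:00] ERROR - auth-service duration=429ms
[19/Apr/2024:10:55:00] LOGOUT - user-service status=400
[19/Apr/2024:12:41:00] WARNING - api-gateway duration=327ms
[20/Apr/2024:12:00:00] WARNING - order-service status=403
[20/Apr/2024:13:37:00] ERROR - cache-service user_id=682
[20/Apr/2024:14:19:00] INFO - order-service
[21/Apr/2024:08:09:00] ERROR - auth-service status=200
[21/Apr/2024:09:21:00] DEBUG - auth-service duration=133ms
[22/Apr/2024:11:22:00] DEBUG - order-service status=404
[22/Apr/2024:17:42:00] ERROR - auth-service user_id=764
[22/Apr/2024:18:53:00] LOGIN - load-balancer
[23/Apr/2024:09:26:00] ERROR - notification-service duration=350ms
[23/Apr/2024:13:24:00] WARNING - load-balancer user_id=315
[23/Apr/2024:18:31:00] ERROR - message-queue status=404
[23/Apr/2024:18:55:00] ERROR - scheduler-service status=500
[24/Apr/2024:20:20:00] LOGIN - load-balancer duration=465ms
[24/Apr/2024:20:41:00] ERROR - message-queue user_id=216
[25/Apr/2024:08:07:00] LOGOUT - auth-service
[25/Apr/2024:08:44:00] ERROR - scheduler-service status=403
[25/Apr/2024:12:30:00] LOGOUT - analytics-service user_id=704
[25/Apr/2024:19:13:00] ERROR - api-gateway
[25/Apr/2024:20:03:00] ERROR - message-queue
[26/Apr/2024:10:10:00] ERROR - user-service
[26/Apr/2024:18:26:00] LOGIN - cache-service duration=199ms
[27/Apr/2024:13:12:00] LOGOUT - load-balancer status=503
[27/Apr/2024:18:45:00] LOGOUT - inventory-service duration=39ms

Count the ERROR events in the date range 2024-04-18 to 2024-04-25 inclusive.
13

To filter by date range:

1. Date range: 2024-04-18 through 2024-04-25, both dates inclusive
2. Filter for ERROR events whose date falls in this range
3. Count matching events: 13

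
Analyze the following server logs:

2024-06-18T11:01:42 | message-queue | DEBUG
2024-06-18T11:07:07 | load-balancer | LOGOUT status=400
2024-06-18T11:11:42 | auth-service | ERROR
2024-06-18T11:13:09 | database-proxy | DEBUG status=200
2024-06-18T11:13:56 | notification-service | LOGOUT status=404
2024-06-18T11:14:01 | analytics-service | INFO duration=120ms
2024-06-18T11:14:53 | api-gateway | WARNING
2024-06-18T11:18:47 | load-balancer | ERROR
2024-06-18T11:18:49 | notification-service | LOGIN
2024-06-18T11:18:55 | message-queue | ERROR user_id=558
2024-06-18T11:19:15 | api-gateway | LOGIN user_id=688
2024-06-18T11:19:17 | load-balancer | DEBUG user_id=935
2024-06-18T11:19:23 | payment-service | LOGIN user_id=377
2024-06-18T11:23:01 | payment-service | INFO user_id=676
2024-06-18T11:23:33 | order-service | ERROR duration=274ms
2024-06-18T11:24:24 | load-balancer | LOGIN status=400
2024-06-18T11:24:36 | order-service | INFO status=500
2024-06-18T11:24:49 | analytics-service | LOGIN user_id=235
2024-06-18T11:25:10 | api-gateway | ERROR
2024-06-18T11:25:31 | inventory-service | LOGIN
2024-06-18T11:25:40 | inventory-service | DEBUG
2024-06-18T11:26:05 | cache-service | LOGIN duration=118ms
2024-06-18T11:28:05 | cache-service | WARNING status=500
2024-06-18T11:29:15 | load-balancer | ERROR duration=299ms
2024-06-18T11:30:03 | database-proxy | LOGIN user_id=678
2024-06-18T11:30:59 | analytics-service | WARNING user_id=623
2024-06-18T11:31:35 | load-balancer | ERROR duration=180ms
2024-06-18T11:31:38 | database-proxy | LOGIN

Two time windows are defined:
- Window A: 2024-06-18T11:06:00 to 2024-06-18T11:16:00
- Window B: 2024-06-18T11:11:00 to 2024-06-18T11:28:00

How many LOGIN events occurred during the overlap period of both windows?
0

To find overlap events:

1. Window A: 2024-06-18T11:06:00 to 2024-06-18T11:16:00
2. Window B: 2024-06-18T11:11:00 to 2024-06-18T11:28:00
3. Overlap period: 2024-06-18T11:11:00 to 2024-06-18T11:16:00
4. Count LOGIN events in overlap: 0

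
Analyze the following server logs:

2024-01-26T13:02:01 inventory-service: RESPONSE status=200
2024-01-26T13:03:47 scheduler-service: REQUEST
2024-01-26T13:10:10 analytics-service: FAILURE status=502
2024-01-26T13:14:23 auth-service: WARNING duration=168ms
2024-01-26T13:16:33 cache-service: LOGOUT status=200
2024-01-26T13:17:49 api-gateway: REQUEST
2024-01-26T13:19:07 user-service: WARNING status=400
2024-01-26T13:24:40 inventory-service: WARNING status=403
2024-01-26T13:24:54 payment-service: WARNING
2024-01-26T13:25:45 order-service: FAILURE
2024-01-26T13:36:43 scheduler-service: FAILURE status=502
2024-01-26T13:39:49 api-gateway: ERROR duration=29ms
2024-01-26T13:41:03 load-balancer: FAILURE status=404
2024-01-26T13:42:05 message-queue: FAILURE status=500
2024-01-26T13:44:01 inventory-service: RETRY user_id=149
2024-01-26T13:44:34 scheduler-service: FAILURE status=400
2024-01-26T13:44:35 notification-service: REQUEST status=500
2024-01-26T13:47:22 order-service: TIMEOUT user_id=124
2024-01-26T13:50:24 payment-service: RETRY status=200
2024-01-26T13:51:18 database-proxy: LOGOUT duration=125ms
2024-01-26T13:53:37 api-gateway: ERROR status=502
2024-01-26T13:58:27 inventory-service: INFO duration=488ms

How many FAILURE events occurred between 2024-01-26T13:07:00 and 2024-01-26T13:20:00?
1

To count events in the time window:

1. Window boundaries: 2024-01-26T13:07:00 to 2024-01-26T13:20:00
2. Filter for FAILURE events within this window
3. Count matching events: 1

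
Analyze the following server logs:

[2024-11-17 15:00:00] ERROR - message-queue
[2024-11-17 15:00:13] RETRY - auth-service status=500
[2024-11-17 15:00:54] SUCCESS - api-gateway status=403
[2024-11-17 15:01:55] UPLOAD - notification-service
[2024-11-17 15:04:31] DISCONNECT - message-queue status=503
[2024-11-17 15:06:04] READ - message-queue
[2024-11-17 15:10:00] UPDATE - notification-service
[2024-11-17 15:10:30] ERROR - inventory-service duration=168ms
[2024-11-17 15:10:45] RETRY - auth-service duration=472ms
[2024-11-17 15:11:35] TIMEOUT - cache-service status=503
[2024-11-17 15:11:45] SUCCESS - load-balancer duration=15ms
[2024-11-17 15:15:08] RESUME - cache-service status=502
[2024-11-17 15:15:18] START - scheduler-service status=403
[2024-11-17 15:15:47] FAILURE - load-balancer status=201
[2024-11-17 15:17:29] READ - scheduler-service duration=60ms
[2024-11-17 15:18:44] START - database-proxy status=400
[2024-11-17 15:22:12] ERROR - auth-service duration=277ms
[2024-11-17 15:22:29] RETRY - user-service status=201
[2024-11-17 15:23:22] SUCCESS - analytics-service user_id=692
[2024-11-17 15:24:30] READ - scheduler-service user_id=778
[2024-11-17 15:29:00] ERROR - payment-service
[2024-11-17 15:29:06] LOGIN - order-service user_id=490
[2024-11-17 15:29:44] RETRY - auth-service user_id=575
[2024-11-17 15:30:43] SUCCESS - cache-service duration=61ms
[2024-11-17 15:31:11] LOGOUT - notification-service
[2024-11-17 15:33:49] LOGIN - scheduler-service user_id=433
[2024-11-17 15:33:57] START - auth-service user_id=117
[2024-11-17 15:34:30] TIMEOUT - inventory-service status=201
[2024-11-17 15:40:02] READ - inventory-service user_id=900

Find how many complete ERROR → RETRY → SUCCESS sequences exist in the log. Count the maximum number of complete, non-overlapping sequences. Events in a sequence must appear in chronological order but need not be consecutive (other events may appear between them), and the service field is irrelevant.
4

To count sequences:

1. Look for pattern: ERROR → RETRY → SUCCESS
2. Greedily scan the log in chronological order, matching each sequence element in turn (ignoring service)
3. Each time the full pattern completes, increment the count and restart matching from the next event
4. Complete non-overlapping sequences found: 4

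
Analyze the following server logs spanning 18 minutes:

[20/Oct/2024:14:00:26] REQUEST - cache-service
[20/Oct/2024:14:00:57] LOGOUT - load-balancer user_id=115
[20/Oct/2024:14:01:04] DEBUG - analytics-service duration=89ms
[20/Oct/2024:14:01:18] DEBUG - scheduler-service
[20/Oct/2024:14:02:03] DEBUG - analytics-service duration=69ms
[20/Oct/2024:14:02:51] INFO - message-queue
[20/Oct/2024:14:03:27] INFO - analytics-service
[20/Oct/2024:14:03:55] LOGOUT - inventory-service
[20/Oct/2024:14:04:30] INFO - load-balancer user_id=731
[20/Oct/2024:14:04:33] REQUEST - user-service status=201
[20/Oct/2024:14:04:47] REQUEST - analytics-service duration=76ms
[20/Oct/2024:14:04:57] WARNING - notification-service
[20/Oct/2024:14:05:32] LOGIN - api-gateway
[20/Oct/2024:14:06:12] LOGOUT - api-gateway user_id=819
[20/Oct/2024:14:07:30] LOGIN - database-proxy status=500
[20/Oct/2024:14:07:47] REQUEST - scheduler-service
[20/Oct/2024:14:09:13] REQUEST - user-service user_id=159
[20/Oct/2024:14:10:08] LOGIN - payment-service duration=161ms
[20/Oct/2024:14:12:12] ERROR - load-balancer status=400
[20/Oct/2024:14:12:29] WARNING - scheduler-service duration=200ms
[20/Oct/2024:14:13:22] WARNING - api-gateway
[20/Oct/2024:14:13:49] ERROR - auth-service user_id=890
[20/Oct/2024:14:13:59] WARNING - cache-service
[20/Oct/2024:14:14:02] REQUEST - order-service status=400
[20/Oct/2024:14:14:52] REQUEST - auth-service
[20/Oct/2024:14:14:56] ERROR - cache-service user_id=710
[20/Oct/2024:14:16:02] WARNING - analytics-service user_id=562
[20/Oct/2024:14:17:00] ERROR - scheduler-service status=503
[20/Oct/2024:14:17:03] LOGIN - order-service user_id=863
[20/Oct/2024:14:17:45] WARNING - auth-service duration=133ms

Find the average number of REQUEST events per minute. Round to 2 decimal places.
0.39

To calculate the rate:

1. Count total REQUEST events: 7
2. Total time period: 18 minutes
3. Rate = 7 / 18 = 0.39 events per minute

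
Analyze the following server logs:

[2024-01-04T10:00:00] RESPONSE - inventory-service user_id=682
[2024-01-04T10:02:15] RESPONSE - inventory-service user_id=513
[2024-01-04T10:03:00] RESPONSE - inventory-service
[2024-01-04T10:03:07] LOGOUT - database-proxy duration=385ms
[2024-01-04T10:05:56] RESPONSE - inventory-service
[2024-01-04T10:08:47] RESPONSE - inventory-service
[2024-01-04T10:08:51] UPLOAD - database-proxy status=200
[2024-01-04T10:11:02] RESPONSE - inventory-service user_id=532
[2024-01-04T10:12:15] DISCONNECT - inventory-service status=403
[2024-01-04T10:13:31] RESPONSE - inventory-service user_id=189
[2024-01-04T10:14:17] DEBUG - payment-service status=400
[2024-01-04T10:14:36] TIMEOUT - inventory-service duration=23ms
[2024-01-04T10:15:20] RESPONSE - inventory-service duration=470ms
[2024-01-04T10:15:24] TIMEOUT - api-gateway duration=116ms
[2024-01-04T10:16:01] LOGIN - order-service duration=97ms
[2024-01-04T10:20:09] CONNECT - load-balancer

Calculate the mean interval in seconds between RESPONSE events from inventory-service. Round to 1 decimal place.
131.4

To calculate average interval:

1. Find all RESPONSE events for inventory-service in order
2. Calculate time gaps between consecutive events
3. Compute mean of gaps: 920 / 7 = 131.4 seconds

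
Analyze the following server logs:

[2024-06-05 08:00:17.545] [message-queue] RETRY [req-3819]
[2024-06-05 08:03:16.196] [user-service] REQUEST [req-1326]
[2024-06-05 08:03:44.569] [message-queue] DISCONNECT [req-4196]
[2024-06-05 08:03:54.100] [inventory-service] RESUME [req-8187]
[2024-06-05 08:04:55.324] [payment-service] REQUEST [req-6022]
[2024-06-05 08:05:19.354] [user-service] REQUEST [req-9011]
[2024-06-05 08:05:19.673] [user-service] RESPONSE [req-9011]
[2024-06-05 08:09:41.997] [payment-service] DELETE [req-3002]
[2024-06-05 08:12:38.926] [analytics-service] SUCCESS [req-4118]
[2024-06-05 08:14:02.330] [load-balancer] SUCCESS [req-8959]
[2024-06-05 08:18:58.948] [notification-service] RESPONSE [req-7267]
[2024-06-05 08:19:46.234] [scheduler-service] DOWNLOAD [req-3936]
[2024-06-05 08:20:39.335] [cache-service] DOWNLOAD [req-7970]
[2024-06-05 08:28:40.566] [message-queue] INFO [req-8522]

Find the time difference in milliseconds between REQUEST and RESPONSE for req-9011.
319

To calculate latency:

1. Find REQUEST with id req-9011: 2024-06-05 08:05:19.354
2. Find RESPONSE with id req-9011: 2024-06-05 08:05:19.673
3. Latency: 2024-06-05 08:05:19.673 - 2024-06-05 08:05:19.354 = 319ms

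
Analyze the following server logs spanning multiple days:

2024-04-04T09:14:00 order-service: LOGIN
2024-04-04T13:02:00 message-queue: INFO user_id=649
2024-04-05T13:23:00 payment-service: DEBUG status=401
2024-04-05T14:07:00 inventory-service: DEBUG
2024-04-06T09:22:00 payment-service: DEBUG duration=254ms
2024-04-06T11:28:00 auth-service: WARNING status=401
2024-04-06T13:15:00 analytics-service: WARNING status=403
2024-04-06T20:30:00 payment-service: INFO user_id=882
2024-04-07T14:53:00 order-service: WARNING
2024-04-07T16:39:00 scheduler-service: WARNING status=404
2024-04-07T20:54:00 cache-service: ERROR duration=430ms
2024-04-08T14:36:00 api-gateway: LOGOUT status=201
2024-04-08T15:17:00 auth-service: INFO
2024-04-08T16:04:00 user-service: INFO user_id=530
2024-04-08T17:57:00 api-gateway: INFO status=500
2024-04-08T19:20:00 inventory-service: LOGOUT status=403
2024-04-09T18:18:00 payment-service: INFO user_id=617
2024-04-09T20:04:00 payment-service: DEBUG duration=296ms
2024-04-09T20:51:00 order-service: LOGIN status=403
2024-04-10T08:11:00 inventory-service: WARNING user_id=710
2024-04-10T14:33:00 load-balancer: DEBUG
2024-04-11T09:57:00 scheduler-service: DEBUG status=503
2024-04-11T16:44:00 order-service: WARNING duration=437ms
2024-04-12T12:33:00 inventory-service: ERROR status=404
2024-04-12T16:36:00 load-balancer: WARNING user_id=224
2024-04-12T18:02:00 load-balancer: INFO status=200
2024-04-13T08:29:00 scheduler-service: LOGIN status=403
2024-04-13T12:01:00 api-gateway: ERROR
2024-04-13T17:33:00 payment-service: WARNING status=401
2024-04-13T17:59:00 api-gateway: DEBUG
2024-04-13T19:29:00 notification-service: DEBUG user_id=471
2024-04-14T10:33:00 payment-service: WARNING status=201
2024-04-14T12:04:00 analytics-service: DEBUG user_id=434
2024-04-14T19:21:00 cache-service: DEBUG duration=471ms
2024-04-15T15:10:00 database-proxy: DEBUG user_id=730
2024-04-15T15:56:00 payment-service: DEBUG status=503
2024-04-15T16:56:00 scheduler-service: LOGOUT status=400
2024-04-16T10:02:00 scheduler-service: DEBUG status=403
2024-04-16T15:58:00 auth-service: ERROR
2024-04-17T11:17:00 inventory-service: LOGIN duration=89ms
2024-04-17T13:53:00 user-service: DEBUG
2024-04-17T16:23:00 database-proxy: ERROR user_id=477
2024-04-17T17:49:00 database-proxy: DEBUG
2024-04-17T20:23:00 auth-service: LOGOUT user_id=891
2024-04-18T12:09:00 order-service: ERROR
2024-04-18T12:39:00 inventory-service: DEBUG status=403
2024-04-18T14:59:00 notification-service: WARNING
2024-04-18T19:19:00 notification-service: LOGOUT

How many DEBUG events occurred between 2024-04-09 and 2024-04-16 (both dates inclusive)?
10

To filter by date range:

1. Date range: 2024-04-09 through 2024-04-16, both dates inclusive
2. Filter for DEBUG events whose date falls in this range
3. Count matching events: 10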